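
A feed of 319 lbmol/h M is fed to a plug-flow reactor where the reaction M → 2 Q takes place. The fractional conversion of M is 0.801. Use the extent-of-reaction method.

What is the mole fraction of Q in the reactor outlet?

0.89

M reacted = 0.801 × 319 = 255.5 lbmol/h; ν_M = −1, so ξ = 255.5/1 = 255.5 lbmol/h.
Outlet amounts (n = n₀ + ν ξ):
  M: 319 − 1(255.5) = 63.48
  Q: 0 + 2(255.5) = 511
Total out = 574.5 lbmol/h; y_Q = 511 / 574.5 = 0.8895.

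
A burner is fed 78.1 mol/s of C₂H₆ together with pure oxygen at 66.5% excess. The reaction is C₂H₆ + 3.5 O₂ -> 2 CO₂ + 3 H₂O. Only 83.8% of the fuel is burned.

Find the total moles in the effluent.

Stoichiometric O₂ = 3.5 × 78.1 = 273.3 mol/s; O₂ fed = 273.3 × 1.665 = 455.1 mol/s.
Fuel reacted = 0.838 × 78.1 → ξ = 65.45 mol/s.
Outlet (n = n₀ + ν ξ):
  C₂H₆: 78.1 − 1(65.45) = 12.65
  O₂: 455.1 − 3.5(65.45) = 226.1
  CO₂: 0 + 2(65.45) = 130.9
  H₂O: 0 + 3(65.45) = 196.3
Total out = 12.65 + 226.1 + 130.9 + 196.3 = 566 mol/s.

566 mol/s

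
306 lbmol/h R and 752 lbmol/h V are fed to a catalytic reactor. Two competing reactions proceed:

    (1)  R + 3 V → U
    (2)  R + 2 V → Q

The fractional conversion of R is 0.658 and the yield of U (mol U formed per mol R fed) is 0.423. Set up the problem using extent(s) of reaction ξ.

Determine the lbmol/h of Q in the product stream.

71.9 lbmol/h

Yield of U: 1ξ₁ / 306 = 0.423 → ξ₁ = 129.4 lbmol/h.
Conversion of R: 1ξ₁ + 1ξ₂ = 0.658 × 306 = 201.3 → ξ₂ = 71.91 lbmol/h.
Outlet amounts (n = n₀ + Σ ν·ξ):
  R: 306 − 1(129.4) − 1(71.91) = 104.7
  V: 752 − 3(129.4) − 2(71.91) = 219.9
  U: 0 + 1(129.4) = 129.4
  Q: 0 + 1(71.91) = 71.91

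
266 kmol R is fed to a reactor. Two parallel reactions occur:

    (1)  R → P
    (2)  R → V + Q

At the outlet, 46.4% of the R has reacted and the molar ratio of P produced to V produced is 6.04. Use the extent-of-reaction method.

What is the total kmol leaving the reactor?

Conversion of R: R consumed = 0.464 × 266 = 123.4 kmol = 1ξ₁ + 1ξ₂.
Selectivity: 1ξ₁ / (1ξ₂) = 6.04 → ξ₁ = 6.04 ξ₂.
Substitute: (1·6.04 + 1) ξ₂ = 123.4 → ξ₂ = 17.53 kmol, ξ₁ = 105.9 kmol.
Outlet amounts (n = n₀ + Σ ν·ξ):
  R: 266 − 1(105.9) − 1(17.53) = 142.6
  P: 0 + 1(105.9) = 105.9
  V: 0 + 1(17.53) = 17.53
  Q: 0 + 1(17.53) = 17.53
Total out = 142.6 + 105.9 + 17.53 + 17.53 = 283.5 kmol.

284 kmol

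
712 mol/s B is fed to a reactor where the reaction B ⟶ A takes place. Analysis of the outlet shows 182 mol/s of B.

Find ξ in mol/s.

For B: n = n₀ − 1ξ → 182 = 712 − 1ξ, giving ξ = 530 mol/s.
Outlet amounts (n = n₀ + ν ξ):
  B: 712 − 1(530) = 182
  A: 0 + 1(530) = 530

ξ = 530 mol/s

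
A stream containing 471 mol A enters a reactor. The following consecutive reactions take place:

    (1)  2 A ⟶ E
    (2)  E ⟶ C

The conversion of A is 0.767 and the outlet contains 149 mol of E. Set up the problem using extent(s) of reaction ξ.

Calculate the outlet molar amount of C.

31.6 mol

Conversion of A: A consumed = 2ξ₁ = 0.767 × 471 → ξ₁ = 180.6 mol.
E balance: n_E = 0 + 1ξ₁ − 1ξ₂ = 149 → ξ₂ = (1·180.6 − 149)/1 = 31.63 mol.
Outlet amounts (n = n₀ + Σ ν·ξ):
  A: 471 − 2(180.6) = 109.7
  E: 0 + 1(180.6) − 1(31.63) = 149
  C: 0 + 1(31.63) = 31.63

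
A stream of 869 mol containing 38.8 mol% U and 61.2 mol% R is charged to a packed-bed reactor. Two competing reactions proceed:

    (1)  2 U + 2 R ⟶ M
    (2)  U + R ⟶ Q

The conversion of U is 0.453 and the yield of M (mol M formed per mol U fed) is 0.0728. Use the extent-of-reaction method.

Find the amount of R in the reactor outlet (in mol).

Yield of M: 1ξ₁ / 337.2 = 0.0728 → ξ₁ = 24.55 mol.
Conversion of U: 2ξ₁ + 1ξ₂ = 0.453 × 337.2 = 152.7 → ξ₂ = 103.6 mol.
Outlet amounts (n = n₀ + Σ ν·ξ):
  U: 337.2 − 2(24.55) − 1(103.6) = 184.4
  R: 531.8 − 2(24.55) − 1(103.6) = 379.1
  M: 0 + 1(24.55) = 24.55
  Q: 0 + 1(103.6) = 103.6

379 mol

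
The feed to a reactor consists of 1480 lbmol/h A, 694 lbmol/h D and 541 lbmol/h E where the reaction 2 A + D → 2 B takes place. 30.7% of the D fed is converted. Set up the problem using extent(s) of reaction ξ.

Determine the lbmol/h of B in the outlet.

426 lbmol/h

D reacted = 0.307 × 694 = 213.1 lbmol/h; ν_D = −1, so ξ = 213.1/1 = 213.1 lbmol/h.
Outlet amounts (n = n₀ + ν ξ):
  A: 1480 − 2(213.1) = 1054
  D: 694 − 1(213.1) = 480.9
  B: 0 + 2(213.1) = 426.1
  E: 541 (inert)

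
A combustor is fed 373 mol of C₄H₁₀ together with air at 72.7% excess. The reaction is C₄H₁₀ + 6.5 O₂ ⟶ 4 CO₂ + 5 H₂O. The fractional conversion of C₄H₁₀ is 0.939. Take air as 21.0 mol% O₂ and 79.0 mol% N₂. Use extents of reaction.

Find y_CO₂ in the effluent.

Stoichiometric O₂ = 6.5 × 373 = 2424 mol; O₂ fed = 2424 × 1.727 = 4187 mol.
N₂ fed = 4187 × 79/21 = 15750 mol.
Fuel reacted = 0.939 × 373 → ξ = 350.2 mol.
Outlet (n = n₀ + ν ξ):
  C₄H₁₀: 373 − 1(350.2) = 22.75
  O₂: 4187 − 6.5(350.2) = 1911
  N₂: 15750 (inert)
  CO₂: 0 + 4(350.2) = 1401
  H₂O: 0 + 5(350.2) = 1751
Total out = 20840 mol; y_CO₂ = 1401 / 20840 = 0.06724.

0.0672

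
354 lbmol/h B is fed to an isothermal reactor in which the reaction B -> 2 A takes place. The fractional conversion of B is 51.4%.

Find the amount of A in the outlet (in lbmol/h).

B reacted = 0.514 × 354 = 182 lbmol/h; ν_B = −1, so ξ = 182/1 = 182 lbmol/h.
Outlet amounts (n = n₀ + ν ξ):
  B: 354 − 1(182) = 172
  A: 0 + 2(182) = 363.9

364 lbmol/h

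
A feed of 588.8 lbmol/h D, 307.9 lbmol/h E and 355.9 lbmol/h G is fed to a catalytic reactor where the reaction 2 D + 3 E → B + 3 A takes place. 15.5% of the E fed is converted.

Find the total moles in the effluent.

E reacted = 0.155 × 307.9 = 47.72 lbmol/h; ν_E = −3, so ξ = 47.72/3 = 15.91 lbmol/h.
Outlet amounts (n = n₀ + ν ξ):
  D: 588.8 − 2(15.91) = 557
  E: 307.9 − 3(15.91) = 260.2
  B: 0 + 1(15.91) = 15.91
  A: 0 + 3(15.91) = 47.72
  G: 355.9 (inert)
Total out = 557 + 260.2 + 15.91 + 47.72 + 355.9 = 1237 lbmol/h.

1240 lbmol/h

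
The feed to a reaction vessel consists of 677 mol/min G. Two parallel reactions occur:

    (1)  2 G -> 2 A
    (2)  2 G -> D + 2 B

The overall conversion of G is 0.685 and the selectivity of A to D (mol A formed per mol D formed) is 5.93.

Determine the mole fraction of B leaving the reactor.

Conversion of G: G consumed = 0.685 × 677 = 463.7 mol/min = 2ξ₁ + 2ξ₂.
Selectivity: 2ξ₁ / (1ξ₂) = 5.93 → ξ₁ = 2.965 ξ₂.
Substitute: (2·2.965 + 2) ξ₂ = 463.7 → ξ₂ = 58.48 mol/min, ξ₁ = 173.4 mol/min.
Outlet amounts (n = n₀ + Σ ν·ξ):
  G: 677 − 2(173.4) − 2(58.48) = 213.3
  A: 0 + 2(173.4) = 346.8
  D: 0 + 1(58.48) = 58.48
  B: 0 + 2(58.48) = 117
Total out = 735.5 mol/min; y_B = 117 / 735.5 = 0.159.

0.159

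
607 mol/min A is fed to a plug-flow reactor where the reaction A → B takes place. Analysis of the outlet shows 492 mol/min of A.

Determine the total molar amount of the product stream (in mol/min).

607 mol/min

For A: n = n₀ − 1ξ → 492 = 607 − 1ξ, giving ξ = 115 mol/min.
Outlet amounts (n = n₀ + ν ξ):
  A: 607 − 1(115) = 492
  B: 0 + 1(115) = 115
Total out = 492 + 115 = 607 mol/min.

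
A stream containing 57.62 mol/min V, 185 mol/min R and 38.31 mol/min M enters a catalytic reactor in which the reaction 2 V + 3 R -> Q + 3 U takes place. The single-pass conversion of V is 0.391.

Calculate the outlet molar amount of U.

V reacted = 0.391 × 57.62 = 22.53 mol/min; ν_V = −2, so ξ = 22.53/2 = 11.26 mol/min.
Outlet amounts (n = n₀ + ν ξ):
  V: 57.62 − 2(11.26) = 35.09
  R: 185 − 3(11.26) = 151.2
  Q: 0 + 1(11.26) = 11.26
  U: 0 + 3(11.26) = 33.79
  M: 38.31 (inert)

33.8 mol/min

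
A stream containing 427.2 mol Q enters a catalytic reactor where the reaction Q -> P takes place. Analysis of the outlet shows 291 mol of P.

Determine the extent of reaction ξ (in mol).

For P: n = n₀ + 1ξ → 291 = 0 + 1ξ, giving ξ = 291 mol.
Outlet amounts (n = n₀ + ν ξ):
  Q: 427.2 − 1(291) = 136.2
  P: 0 + 1(291) = 291

ξ = 291 mol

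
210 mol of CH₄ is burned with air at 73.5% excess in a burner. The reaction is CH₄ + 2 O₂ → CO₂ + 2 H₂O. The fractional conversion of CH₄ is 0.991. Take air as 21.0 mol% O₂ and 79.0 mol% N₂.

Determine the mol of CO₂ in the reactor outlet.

Stoichiometric O₂ = 2 × 210 = 420 mol; O₂ fed = 420 × 1.735 = 728.7 mol.
N₂ fed = 728.7 × 79/21 = 2741 mol.
Fuel reacted = 0.991 × 210 → ξ = 208.1 mol.
Outlet (n = n₀ + ν ξ):
  CH₄: 210 − 1(208.1) = 1.89
  O₂: 728.7 − 2(208.1) = 312.5
  N₂: 2741 (inert)
  CO₂: 0 + 1(208.1) = 208.1
  H₂O: 0 + 2(208.1) = 416.2

208 mol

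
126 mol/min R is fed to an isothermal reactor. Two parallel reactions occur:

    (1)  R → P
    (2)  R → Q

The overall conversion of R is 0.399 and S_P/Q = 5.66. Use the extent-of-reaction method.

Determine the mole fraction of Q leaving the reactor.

Conversion of R: R consumed = 0.399 × 126 = 50.27 mol/min = 1ξ₁ + 1ξ₂.
Selectivity: 1ξ₁ / (1ξ₂) = 5.66 → ξ₁ = 5.66 ξ₂.
Substitute: (1·5.66 + 1) ξ₂ = 50.27 → ξ₂ = 7.549 mol/min, ξ₁ = 42.73 mol/min.
Outlet amounts (n = n₀ + Σ ν·ξ):
  R: 126 − 1(42.73) − 1(7.549) = 75.73
  P: 0 + 1(42.73) = 42.73
  Q: 0 + 1(7.549) = 7.549
Total out = 126 mol/min; y_Q = 7.549 / 126 = 0.05991.

0.0599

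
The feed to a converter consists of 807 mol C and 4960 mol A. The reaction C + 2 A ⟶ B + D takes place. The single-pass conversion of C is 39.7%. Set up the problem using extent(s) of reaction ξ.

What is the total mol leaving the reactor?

5450 mol

C reacted = 0.397 × 807 = 320.4 mol; ν_C = −1, so ξ = 320.4/1 = 320.4 mol.
Outlet amounts (n = n₀ + ν ξ):
  C: 807 − 1(320.4) = 486.6
  A: 4960 − 2(320.4) = 4319
  B: 0 + 1(320.4) = 320.4
  D: 0 + 1(320.4) = 320.4
Total out = 486.6 + 4319 + 320.4 + 320.4 = 5447 mol.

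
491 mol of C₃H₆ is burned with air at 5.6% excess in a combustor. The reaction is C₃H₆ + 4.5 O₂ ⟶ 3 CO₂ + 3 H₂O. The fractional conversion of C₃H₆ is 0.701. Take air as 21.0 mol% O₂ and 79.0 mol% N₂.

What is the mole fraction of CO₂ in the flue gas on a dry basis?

Stoichiometric O₂ = 4.5 × 491 = 2210 mol; O₂ fed = 2210 × 1.056 = 2333 mol.
N₂ fed = 2333 × 79/21 = 8777 mol.
Fuel reacted = 0.701 × 491 → ξ = 344.2 mol.
Outlet (n = n₀ + ν ξ):
  C₃H₆: 491 − 1(344.2) = 146.8
  O₂: 2333 − 4.5(344.2) = 784.4
  N₂: 8777 (inert)
  CO₂: 0 + 3(344.2) = 1033
  H₂O: 0 + 3(344.2) = 1033
Dry total = 10740 mol; y_CO₂ (dry) = 1033 / 10740 = 0.09613.

0.0961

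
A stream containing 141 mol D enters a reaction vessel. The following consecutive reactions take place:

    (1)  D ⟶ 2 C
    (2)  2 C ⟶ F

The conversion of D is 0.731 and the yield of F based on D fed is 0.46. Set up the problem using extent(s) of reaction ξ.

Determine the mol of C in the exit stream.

76.4 mol

Conversion of D: D consumed = 1ξ₁ = 0.731 × 141 → ξ₁ = 103.1 mol.
Yield of F: 1ξ₂ / 141 = 0.46 → ξ₂ = 64.86 mol.
Outlet amounts (n = n₀ + Σ ν·ξ):
  D: 141 − 1(103.1) = 37.93
  C: 0 + 2(103.1) − 2(64.86) = 76.42
  F: 0 + 1(64.86) = 64.86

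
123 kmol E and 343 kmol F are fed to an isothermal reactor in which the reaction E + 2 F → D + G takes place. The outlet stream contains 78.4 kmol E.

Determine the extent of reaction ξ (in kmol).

For E: n = n₀ − 1ξ → 78.4 = 123 − 1ξ, giving ξ = 44.6 kmol.
Outlet amounts (n = n₀ + ν ξ):
  E: 123 − 1(44.6) = 78.4
  F: 343 − 2(44.6) = 253.8
  D: 0 + 1(44.6) = 44.6
  G: 0 + 1(44.6) = 44.6

ξ = 44.6 kmol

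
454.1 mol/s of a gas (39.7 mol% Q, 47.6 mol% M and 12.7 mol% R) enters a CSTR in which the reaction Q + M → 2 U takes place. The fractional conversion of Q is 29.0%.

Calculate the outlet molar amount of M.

Q reacted = 0.29 × 180.3 = 52.28 mol/s; ν_Q = −1, so ξ = 52.28/1 = 52.28 mol/s.
Outlet amounts (n = n₀ + ν ξ):
  Q: 180.3 − 1(52.28) = 128
  M: 216.2 − 1(52.28) = 163.9
  U: 0 + 2(52.28) = 104.6
  R: 57.67 (inert)

164 mol/s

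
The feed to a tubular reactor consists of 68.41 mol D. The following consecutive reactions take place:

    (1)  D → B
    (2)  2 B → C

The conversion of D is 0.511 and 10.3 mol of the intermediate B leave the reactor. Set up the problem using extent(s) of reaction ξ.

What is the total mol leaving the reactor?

56.1 mol

Conversion of D: D consumed = 1ξ₁ = 0.511 × 68.41 → ξ₁ = 34.96 mol.
B balance: n_B = 0 + 1ξ₁ − 2ξ₂ = 10.3 → ξ₂ = (1·34.96 − 10.3)/2 = 12.33 mol.
Outlet amounts (n = n₀ + Σ ν·ξ):
  D: 68.41 − 1(34.96) = 33.45
  B: 0 + 1(34.96) − 2(12.33) = 10.3
  C: 0 + 1(12.33) = 12.33
Total out = 33.45 + 10.3 + 12.33 = 56.08 mol.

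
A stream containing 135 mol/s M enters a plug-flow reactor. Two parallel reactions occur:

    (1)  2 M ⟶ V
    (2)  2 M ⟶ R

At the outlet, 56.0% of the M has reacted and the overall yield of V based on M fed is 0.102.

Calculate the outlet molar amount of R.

24 mol/s

Yield of V: 1ξ₁ / 135 = 0.102 → ξ₁ = 13.77 mol/s.
Conversion of M: 2ξ₁ + 2ξ₂ = 0.56 × 135 = 75.6 → ξ₂ = 24.03 mol/s.
Outlet amounts (n = n₀ + Σ ν·ξ):
  M: 135 − 2(13.77) − 2(24.03) = 59.4
  V: 0 + 1(13.77) = 13.77
  R: 0 + 1(24.03) = 24.03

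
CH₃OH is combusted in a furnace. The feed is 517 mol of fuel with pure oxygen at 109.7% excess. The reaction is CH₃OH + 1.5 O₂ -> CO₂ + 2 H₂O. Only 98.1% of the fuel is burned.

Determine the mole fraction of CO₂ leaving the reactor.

Stoichiometric O₂ = 1.5 × 517 = 775.5 mol; O₂ fed = 775.5 × 2.097 = 1626 mol.
Fuel reacted = 0.981 × 517 → ξ = 507.2 mol.
Outlet (n = n₀ + ν ξ):
  CH₃OH: 517 − 1(507.2) = 9.823
  O₂: 1626 − 1.5(507.2) = 865.5
  CO₂: 0 + 1(507.2) = 507.2
  H₂O: 0 + 2(507.2) = 1014
Total out = 2397 mol; y_CO₂ = 507.2 / 2397 = 0.2116.

0.212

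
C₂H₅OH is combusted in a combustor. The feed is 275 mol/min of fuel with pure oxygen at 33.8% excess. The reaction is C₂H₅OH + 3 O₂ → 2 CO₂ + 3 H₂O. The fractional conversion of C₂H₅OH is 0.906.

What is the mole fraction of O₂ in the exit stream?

Stoichiometric O₂ = 3 × 275 = 825 mol/min; O₂ fed = 825 × 1.338 = 1104 mol/min.
Fuel reacted = 0.906 × 275 → ξ = 249.2 mol/min.
Outlet (n = n₀ + ν ξ):
  C₂H₅OH: 275 − 1(249.2) = 25.85
  O₂: 1104 − 3(249.2) = 356.4
  CO₂: 0 + 2(249.2) = 498.3
  H₂O: 0 + 3(249.2) = 747.5
Total out = 1628 mol/min; y_O₂ = 356.4 / 1628 = 0.2189.

0.219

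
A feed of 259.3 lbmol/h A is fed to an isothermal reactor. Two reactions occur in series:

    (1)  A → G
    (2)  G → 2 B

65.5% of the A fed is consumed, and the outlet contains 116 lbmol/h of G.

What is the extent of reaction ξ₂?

ξ₂ = 53.8 lbmol/h

Conversion of A: A consumed = 1ξ₁ = 0.655 × 259.3 → ξ₁ = 169.8 lbmol/h.
G balance: n_G = 0 + 1ξ₁ − 1ξ₂ = 116 → ξ₂ = (1·169.8 − 116)/1 = 53.84 lbmol/h.
Outlet amounts (n = n₀ + Σ ν·ξ):
  A: 259.3 − 1(169.8) = 89.46
  G: 0 + 1(169.8) − 1(53.84) = 116
  B: 0 + 2(53.84) = 107.7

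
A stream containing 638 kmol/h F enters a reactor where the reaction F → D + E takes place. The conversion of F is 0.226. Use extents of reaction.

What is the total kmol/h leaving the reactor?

782 kmol/h

F reacted = 0.226 × 638 = 144.2 kmol/h; ν_F = −1, so ξ = 144.2/1 = 144.2 kmol/h.
Outlet amounts (n = n₀ + ν ξ):
  F: 638 − 1(144.2) = 493.8
  D: 0 + 1(144.2) = 144.2
  E: 0 + 1(144.2) = 144.2
Total out = 493.8 + 144.2 + 144.2 = 782.2 kmol/h.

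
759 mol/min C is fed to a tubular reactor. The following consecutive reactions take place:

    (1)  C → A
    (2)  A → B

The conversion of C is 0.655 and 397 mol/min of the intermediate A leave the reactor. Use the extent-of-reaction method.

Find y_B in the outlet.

0.132

Conversion of C: C consumed = 1ξ₁ = 0.655 × 759 → ξ₁ = 497.1 mol/min.
A balance: n_A = 0 + 1ξ₁ − 1ξ₂ = 397 → ξ₂ = (1·497.1 − 397)/1 = 100.1 mol/min.
Outlet amounts (n = n₀ + Σ ν·ξ):
  C: 759 − 1(497.1) = 261.9
  A: 0 + 1(497.1) − 1(100.1) = 397
  B: 0 + 1(100.1) = 100.1
Total out = 759 mol/min; y_B = 100.1 / 759 = 0.1319.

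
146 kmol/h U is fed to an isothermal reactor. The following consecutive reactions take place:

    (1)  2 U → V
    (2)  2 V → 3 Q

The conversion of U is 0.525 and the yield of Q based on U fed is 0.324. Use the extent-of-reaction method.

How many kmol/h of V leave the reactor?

Conversion of U: U consumed = 2ξ₁ = 0.525 × 146 → ξ₁ = 38.33 kmol/h.
Yield of Q: 3ξ₂ / 146 = 0.324 → ξ₂ = 15.77 kmol/h.
Outlet amounts (n = n₀ + Σ ν·ξ):
  U: 146 − 2(38.33) = 69.35
  V: 0 + 1(38.33) − 2(15.77) = 6.789
  Q: 0 + 3(15.77) = 47.3

6.79 kmol/h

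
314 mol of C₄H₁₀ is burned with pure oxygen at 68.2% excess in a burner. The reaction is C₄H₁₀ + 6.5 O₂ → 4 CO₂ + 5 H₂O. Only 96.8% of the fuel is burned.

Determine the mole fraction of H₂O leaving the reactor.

Stoichiometric O₂ = 6.5 × 314 = 2041 mol; O₂ fed = 2041 × 1.682 = 3433 mol.
Fuel reacted = 0.968 × 314 → ξ = 304 mol.
Outlet (n = n₀ + ν ξ):
  C₄H₁₀: 314 − 1(304) = 10.05
  O₂: 3433 − 6.5(304) = 1457
  CO₂: 0 + 4(304) = 1216
  H₂O: 0 + 5(304) = 1520
Total out = 4203 mol; y_H₂O = 1520 / 4203 = 0.3616.

0.362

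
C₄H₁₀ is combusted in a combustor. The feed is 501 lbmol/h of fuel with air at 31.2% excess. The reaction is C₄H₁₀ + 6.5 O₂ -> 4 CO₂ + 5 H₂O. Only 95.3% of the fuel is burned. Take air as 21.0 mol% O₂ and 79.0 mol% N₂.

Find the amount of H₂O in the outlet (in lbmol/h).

2390 lbmol/h

Stoichiometric O₂ = 6.5 × 501 = 3256 lbmol/h; O₂ fed = 3256 × 1.312 = 4273 lbmol/h.
N₂ fed = 4273 × 79/21 = 16070 lbmol/h.
Fuel reacted = 0.953 × 501 → ξ = 477.5 lbmol/h.
Outlet (n = n₀ + ν ξ):
  C₄H₁₀: 501 − 1(477.5) = 23.55
  O₂: 4273 − 6.5(477.5) = 1169
  N₂: 16070 (inert)
  CO₂: 0 + 4(477.5) = 1910
  H₂O: 0 + 5(477.5) = 2387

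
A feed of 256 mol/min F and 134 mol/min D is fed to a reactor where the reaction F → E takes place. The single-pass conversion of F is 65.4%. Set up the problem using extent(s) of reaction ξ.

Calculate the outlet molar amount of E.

F reacted = 0.654 × 256 = 167.4 mol/min; ν_F = −1, so ξ = 167.4/1 = 167.4 mol/min.
Outlet amounts (n = n₀ + ν ξ):
  F: 256 − 1(167.4) = 88.58
  E: 0 + 1(167.4) = 167.4
  D: 134 (inert)

167 mol/min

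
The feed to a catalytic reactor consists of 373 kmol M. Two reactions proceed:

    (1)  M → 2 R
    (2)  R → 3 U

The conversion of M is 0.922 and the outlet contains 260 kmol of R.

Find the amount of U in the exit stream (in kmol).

Conversion of M: M consumed = 1ξ₁ = 0.922 × 373 → ξ₁ = 343.9 kmol.
R balance: n_R = 0 + 2ξ₁ − 1ξ₂ = 260 → ξ₂ = (2·343.9 − 260)/1 = 427.8 kmol.
Outlet amounts (n = n₀ + Σ ν·ξ):
  M: 373 − 1(343.9) = 29.09
  R: 0 + 2(343.9) − 1(427.8) = 260
  U: 0 + 3(427.8) = 1283

1280 kmol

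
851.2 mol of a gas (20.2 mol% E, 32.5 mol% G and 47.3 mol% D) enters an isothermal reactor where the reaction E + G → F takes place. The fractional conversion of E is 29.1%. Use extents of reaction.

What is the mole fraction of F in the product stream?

E reacted = 0.291 × 171.9 = 50.04 mol; ν_E = −1, so ξ = 50.04/1 = 50.04 mol.
Outlet amounts (n = n₀ + ν ξ):
  E: 171.9 − 1(50.04) = 121.9
  G: 276.6 − 1(50.04) = 226.6
  F: 0 + 1(50.04) = 50.04
  D: 402.6 (inert)
Total out = 801.2 mol; y_F = 50.04 / 801.2 = 0.06245.

0.0625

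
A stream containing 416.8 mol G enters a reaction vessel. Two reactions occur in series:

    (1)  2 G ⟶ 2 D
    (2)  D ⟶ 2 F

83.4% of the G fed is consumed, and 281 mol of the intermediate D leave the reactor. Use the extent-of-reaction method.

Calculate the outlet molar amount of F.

Conversion of G: G consumed = 2ξ₁ = 0.834 × 416.8 → ξ₁ = 173.8 mol.
D balance: n_D = 0 + 2ξ₁ − 1ξ₂ = 281 → ξ₂ = (2·173.8 − 281)/1 = 66.61 mol.
Outlet amounts (n = n₀ + Σ ν·ξ):
  G: 416.8 − 2(173.8) = 69.19
  D: 0 + 2(173.8) − 1(66.61) = 281
  F: 0 + 2(66.61) = 133.2

133 mol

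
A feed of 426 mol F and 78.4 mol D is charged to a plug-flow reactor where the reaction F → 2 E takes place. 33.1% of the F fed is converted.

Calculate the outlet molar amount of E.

282 mol

F reacted = 0.331 × 426 = 141 mol; ν_F = −1, so ξ = 141/1 = 141 mol.
Outlet amounts (n = n₀ + ν ξ):
  F: 426 − 1(141) = 285
  E: 0 + 2(141) = 282
  D: 78.4 (inert)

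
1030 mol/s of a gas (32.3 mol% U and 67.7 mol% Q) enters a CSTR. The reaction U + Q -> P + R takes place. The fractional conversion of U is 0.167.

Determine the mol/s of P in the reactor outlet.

55.6 mol/s

U reacted = 0.167 × 332.7 = 55.56 mol/s; ν_U = −1, so ξ = 55.56/1 = 55.56 mol/s.
Outlet amounts (n = n₀ + ν ξ):
  U: 332.7 − 1(55.56) = 277.1
  Q: 697.3 − 1(55.56) = 641.8
  P: 0 + 1(55.56) = 55.56
  R: 0 + 1(55.56) = 55.56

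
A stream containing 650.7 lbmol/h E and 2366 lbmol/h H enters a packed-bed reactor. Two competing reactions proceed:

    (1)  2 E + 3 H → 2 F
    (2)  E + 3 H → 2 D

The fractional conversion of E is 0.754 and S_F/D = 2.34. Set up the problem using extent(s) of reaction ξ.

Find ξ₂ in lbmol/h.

ξ₂ = 86.4 lbmol/h

Conversion of E: E consumed = 0.754 × 650.7 = 490.6 lbmol/h = 2ξ₁ + 1ξ₂.
Selectivity: 2ξ₁ / (2ξ₂) = 2.34 → ξ₁ = 2.34 ξ₂.
Substitute: (2·2.34 + 1) ξ₂ = 490.6 → ξ₂ = 86.38 lbmol/h, ξ₁ = 202.1 lbmol/h.
Outlet amounts (n = n₀ + Σ ν·ξ):
  E: 650.7 − 2(202.1) − 1(86.38) = 160.1
  H: 2366 − 3(202.1) − 3(86.38) = 1500
  F: 0 + 2(202.1) = 404.2
  D: 0 + 2(86.38) = 172.8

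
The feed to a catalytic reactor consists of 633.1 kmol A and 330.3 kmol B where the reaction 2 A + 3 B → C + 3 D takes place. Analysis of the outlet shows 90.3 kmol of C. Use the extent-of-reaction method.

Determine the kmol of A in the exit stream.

For C: n = n₀ + 1ξ → 90.3 = 0 + 1ξ, giving ξ = 90.3 kmol.
Outlet amounts (n = n₀ + ν ξ):
  A: 633.1 − 2(90.3) = 452.5
  B: 330.3 − 3(90.3) = 59.4
  C: 0 + 1(90.3) = 90.3
  D: 0 + 3(90.3) = 270.9

452 kmol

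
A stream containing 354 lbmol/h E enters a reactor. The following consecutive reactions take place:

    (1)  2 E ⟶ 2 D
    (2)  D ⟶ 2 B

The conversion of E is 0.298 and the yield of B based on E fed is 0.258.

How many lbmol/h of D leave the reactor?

Conversion of E: E consumed = 2ξ₁ = 0.298 × 354 → ξ₁ = 52.75 lbmol/h.
Yield of B: 2ξ₂ / 354 = 0.258 → ξ₂ = 45.67 lbmol/h.
Outlet amounts (n = n₀ + Σ ν·ξ):
  E: 354 − 2(52.75) = 248.5
  D: 0 + 2(52.75) − 1(45.67) = 59.83
  B: 0 + 2(45.67) = 91.33

59.8 lbmol/h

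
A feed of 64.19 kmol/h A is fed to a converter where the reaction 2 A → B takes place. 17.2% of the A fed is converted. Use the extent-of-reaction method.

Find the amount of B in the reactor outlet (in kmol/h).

5.52 kmol/h

A reacted = 0.172 × 64.19 = 11.04 kmol/h; ν_A = −2, so ξ = 11.04/2 = 5.52 kmol/h.
Outlet amounts (n = n₀ + ν ξ):
  A: 64.19 − 2(5.52) = 53.15
  B: 0 + 1(5.52) = 5.52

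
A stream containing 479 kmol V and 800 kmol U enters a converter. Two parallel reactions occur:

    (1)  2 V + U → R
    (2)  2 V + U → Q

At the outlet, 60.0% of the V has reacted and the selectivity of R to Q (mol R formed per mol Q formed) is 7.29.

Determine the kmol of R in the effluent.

126 kmol

Conversion of V: V consumed = 0.6 × 479 = 287.4 kmol = 2ξ₁ + 2ξ₂.
Selectivity: 1ξ₁ / (1ξ₂) = 7.29 → ξ₁ = 7.29 ξ₂.
Substitute: (2·7.29 + 2) ξ₂ = 287.4 → ξ₂ = 17.33 kmol, ξ₁ = 126.4 kmol.
Outlet amounts (n = n₀ + Σ ν·ξ):
  V: 479 − 2(126.4) − 2(17.33) = 191.6
  U: 800 − 1(126.4) − 1(17.33) = 656.3
  R: 0 + 1(126.4) = 126.4
  Q: 0 + 1(17.33) = 17.33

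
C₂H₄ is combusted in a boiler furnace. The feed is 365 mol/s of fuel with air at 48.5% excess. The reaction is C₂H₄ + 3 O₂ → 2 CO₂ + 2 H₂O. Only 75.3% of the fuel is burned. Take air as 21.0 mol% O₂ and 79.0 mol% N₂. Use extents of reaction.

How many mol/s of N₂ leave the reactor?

6120 mol/s

Stoichiometric O₂ = 3 × 365 = 1095 mol/s; O₂ fed = 1095 × 1.485 = 1626 mol/s.
N₂ fed = 1626 × 79/21 = 6117 mol/s.
Fuel reacted = 0.753 × 365 → ξ = 274.8 mol/s.
Outlet (n = n₀ + ν ξ):
  C₂H₄: 365 − 1(274.8) = 90.15
  O₂: 1626 − 3(274.8) = 801.5
  N₂: 6117 (inert)
  CO₂: 0 + 2(274.8) = 549.7
  H₂O: 0 + 2(274.8) = 549.7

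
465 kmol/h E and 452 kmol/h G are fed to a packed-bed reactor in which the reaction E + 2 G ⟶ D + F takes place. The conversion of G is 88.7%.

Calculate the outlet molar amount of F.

G reacted = 0.887 × 452 = 400.9 kmol/h; ν_G = −2, so ξ = 400.9/2 = 200.5 kmol/h.
Outlet amounts (n = n₀ + ν ξ):
  E: 465 − 1(200.5) = 264.5
  G: 452 − 2(200.5) = 51.08
  D: 0 + 1(200.5) = 200.5
  F: 0 + 1(200.5) = 200.5

200 kmol/h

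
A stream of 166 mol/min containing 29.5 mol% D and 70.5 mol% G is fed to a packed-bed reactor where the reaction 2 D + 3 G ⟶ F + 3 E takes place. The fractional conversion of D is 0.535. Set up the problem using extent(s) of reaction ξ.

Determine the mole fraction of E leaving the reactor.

D reacted = 0.535 × 48.97 = 26.2 mol/min; ν_D = −2, so ξ = 26.2/2 = 13.1 mol/min.
Outlet amounts (n = n₀ + ν ξ):
  D: 48.97 − 2(13.1) = 22.77
  G: 117 − 3(13.1) = 77.73
  F: 0 + 1(13.1) = 13.1
  E: 0 + 3(13.1) = 39.3
Total out = 152.9 mol/min; y_E = 39.3 / 152.9 = 0.257.

0.257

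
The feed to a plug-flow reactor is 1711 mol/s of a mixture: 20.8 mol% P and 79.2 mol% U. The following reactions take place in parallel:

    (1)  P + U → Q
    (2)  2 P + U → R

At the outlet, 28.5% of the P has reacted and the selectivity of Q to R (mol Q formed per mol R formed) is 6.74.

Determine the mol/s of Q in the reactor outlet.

78.2 mol/s

Conversion of P: P consumed = 0.285 × 355.9 = 101.4 mol/s = 1ξ₁ + 2ξ₂.
Selectivity: 1ξ₁ / (1ξ₂) = 6.74 → ξ₁ = 6.74 ξ₂.
Substitute: (1·6.74 + 2) ξ₂ = 101.4 → ξ₂ = 11.61 mol/s, ξ₁ = 78.22 mol/s.
Outlet amounts (n = n₀ + Σ ν·ξ):
  P: 355.9 − 1(78.22) − 2(11.61) = 254.5
  U: 1355 − 1(78.22) − 1(11.61) = 1265
  Q: 0 + 1(78.22) = 78.22
  R: 0 + 1(11.61) = 11.61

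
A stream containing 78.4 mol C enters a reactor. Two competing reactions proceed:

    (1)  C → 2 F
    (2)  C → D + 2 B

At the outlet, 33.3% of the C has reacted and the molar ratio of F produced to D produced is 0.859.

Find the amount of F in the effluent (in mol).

Conversion of C: C consumed = 0.333 × 78.4 = 26.11 mol = 1ξ₁ + 1ξ₂.
Selectivity: 2ξ₁ / (1ξ₂) = 0.859 → ξ₁ = 0.4295 ξ₂.
Substitute: (1·0.4295 + 1) ξ₂ = 26.11 → ξ₂ = 18.26 mol, ξ₁ = 7.844 mol.
Outlet amounts (n = n₀ + Σ ν·ξ):
  C: 78.4 − 1(7.844) − 1(18.26) = 52.29
  F: 0 + 2(7.844) = 15.69
  D: 0 + 1(18.26) = 18.26
  B: 0 + 2(18.26) = 36.53

15.7 mol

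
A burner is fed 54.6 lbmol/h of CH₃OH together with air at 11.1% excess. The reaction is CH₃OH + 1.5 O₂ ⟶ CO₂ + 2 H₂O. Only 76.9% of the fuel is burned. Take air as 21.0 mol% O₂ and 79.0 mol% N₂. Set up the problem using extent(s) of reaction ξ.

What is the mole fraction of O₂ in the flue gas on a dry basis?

0.0659

Stoichiometric O₂ = 1.5 × 54.6 = 81.9 lbmol/h; O₂ fed = 81.9 × 1.111 = 90.99 lbmol/h.
N₂ fed = 90.99 × 79/21 = 342.3 lbmol/h.
Fuel reacted = 0.769 × 54.6 → ξ = 41.99 lbmol/h.
Outlet (n = n₀ + ν ξ):
  CH₃OH: 54.6 − 1(41.99) = 12.61
  O₂: 90.99 − 1.5(41.99) = 28.01
  N₂: 342.3 (inert)
  CO₂: 0 + 1(41.99) = 41.99
  H₂O: 0 + 2(41.99) = 83.97
Dry total = 424.9 lbmol/h; y_O₂ (dry) = 28.01 / 424.9 = 0.06592.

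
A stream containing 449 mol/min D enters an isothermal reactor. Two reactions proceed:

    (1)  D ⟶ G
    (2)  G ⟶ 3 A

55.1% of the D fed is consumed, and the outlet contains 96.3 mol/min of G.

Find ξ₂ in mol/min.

Conversion of D: D consumed = 1ξ₁ = 0.551 × 449 → ξ₁ = 247.4 mol/min.
G balance: n_G = 0 + 1ξ₁ − 1ξ₂ = 96.3 → ξ₂ = (1·247.4 − 96.3)/1 = 151.1 mol/min.
Outlet amounts (n = n₀ + Σ ν·ξ):
  D: 449 − 1(247.4) = 201.6
  G: 0 + 1(247.4) − 1(151.1) = 96.3
  A: 0 + 3(151.1) = 453.3

ξ₂ = 151 mol/min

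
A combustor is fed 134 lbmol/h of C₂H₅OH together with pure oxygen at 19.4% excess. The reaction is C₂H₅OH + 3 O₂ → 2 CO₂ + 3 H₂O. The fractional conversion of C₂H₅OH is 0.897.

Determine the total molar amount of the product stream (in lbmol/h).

734 lbmol/h

Stoichiometric O₂ = 3 × 134 = 402 lbmol/h; O₂ fed = 402 × 1.194 = 480 lbmol/h.
Fuel reacted = 0.897 × 134 → ξ = 120.2 lbmol/h.
Outlet (n = n₀ + ν ξ):
  C₂H₅OH: 134 − 1(120.2) = 13.8
  O₂: 480 − 3(120.2) = 119.4
  CO₂: 0 + 2(120.2) = 240.4
  H₂O: 0 + 3(120.2) = 360.6
Total out = 13.8 + 119.4 + 240.4 + 360.6 = 734.2 lbmol/h.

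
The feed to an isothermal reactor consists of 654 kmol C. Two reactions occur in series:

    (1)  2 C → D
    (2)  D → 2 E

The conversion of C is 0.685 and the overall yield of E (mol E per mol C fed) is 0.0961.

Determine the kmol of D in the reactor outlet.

Conversion of C: C consumed = 2ξ₁ = 0.685 × 654 → ξ₁ = 224 kmol.
Yield of E: 2ξ₂ / 654 = 0.0961 → ξ₂ = 31.42 kmol.
Outlet amounts (n = n₀ + Σ ν·ξ):
  C: 654 − 2(224) = 206
  D: 0 + 1(224) − 1(31.42) = 192.6
  E: 0 + 2(31.42) = 62.85

193 kmol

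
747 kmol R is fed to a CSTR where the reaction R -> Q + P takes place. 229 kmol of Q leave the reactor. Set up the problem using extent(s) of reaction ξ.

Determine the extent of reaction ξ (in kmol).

ξ = 229 kmol

For Q: n = n₀ + 1ξ → 229 = 0 + 1ξ, giving ξ = 229 kmol.
Outlet amounts (n = n₀ + ν ξ):
  R: 747 − 1(229) = 518
  Q: 0 + 1(229) = 229
  P: 0 + 1(229) = 229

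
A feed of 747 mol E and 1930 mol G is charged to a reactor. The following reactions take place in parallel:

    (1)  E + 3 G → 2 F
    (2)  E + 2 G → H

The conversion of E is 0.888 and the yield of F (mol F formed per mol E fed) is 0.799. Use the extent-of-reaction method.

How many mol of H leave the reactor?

Yield of F: 2ξ₁ / 747 = 0.799 → ξ₁ = 298.4 mol.
Conversion of E: 1ξ₁ + 1ξ₂ = 0.888 × 747 = 663.3 → ξ₂ = 364.9 mol.
Outlet amounts (n = n₀ + Σ ν·ξ):
  E: 747 − 1(298.4) − 1(364.9) = 83.66
  G: 1930 − 3(298.4) − 2(364.9) = 304.9
  F: 0 + 2(298.4) = 596.9
  H: 0 + 1(364.9) = 364.9

365 mol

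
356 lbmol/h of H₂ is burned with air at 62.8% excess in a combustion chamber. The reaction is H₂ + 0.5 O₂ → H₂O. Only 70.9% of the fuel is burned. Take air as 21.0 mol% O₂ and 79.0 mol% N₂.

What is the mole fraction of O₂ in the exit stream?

0.102

Stoichiometric O₂ = 0.5 × 356 = 178 lbmol/h; O₂ fed = 178 × 1.628 = 289.8 lbmol/h.
N₂ fed = 289.8 × 79/21 = 1090 lbmol/h.
Fuel reacted = 0.709 × 356 → ξ = 252.4 lbmol/h.
Outlet (n = n₀ + ν ξ):
  H₂: 356 − 1(252.4) = 103.6
  O₂: 289.8 − 0.5(252.4) = 163.6
  N₂: 1090 (inert)
  H₂O: 0 + 1(252.4) = 252.4
Total out = 1610 lbmol/h; y_O₂ = 163.6 / 1610 = 0.1016.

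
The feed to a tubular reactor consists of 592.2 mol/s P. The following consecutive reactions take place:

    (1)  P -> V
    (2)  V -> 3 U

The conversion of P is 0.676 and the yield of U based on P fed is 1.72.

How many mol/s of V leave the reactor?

60.8 mol/s

Conversion of P: P consumed = 1ξ₁ = 0.676 × 592.2 → ξ₁ = 400.3 mol/s.
Yield of U: 3ξ₂ / 592.2 = 1.72 → ξ₂ = 339.5 mol/s.
Outlet amounts (n = n₀ + Σ ν·ξ):
  P: 592.2 − 1(400.3) = 191.9
  V: 0 + 1(400.3) − 1(339.5) = 60.8
  U: 0 + 3(339.5) = 1019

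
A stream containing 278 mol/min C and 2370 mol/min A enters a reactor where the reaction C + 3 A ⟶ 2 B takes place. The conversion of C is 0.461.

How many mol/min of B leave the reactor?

256 mol/min

C reacted = 0.461 × 278 = 128.2 mol/min; ν_C = −1, so ξ = 128.2/1 = 128.2 mol/min.
Outlet amounts (n = n₀ + ν ξ):
  C: 278 − 1(128.2) = 149.8
  A: 2370 − 3(128.2) = 1986
  B: 0 + 2(128.2) = 256.3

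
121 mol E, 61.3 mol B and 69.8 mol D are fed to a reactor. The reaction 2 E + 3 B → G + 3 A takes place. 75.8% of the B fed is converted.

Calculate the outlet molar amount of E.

B reacted = 0.758 × 61.3 = 46.47 mol; ν_B = −3, so ξ = 46.47/3 = 15.49 mol.
Outlet amounts (n = n₀ + ν ξ):
  E: 121 − 2(15.49) = 90.02
  B: 61.3 − 3(15.49) = 14.83
  G: 0 + 1(15.49) = 15.49
  A: 0 + 3(15.49) = 46.47
  D: 69.8 (inert)

90 mol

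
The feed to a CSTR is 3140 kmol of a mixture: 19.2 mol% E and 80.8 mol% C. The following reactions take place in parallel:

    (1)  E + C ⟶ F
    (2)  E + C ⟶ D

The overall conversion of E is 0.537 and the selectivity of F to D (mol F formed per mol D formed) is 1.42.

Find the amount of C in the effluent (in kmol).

2210 kmol

Conversion of E: E consumed = 0.537 × 602.9 = 323.7 kmol = 1ξ₁ + 1ξ₂.
Selectivity: 1ξ₁ / (1ξ₂) = 1.42 → ξ₁ = 1.42 ξ₂.
Substitute: (1·1.42 + 1) ξ₂ = 323.7 → ξ₂ = 133.8 kmol, ξ₁ = 190 kmol.
Outlet amounts (n = n₀ + Σ ν·ξ):
  E: 602.9 − 1(190) − 1(133.8) = 279.1
  C: 2537 − 1(190) − 1(133.8) = 2213
  F: 0 + 1(190) = 190
  D: 0 + 1(133.8) = 133.8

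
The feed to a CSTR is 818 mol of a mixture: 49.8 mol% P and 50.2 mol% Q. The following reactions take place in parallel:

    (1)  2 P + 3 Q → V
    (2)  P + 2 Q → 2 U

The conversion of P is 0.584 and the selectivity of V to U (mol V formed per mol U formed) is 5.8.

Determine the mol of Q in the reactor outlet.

48.9 mol

Conversion of P: P consumed = 0.584 × 407.4 = 237.9 mol = 2ξ₁ + 1ξ₂.
Selectivity: 1ξ₁ / (2ξ₂) = 5.8 → ξ₁ = 11.6 ξ₂.
Substitute: (2·11.6 + 1) ξ₂ = 237.9 → ξ₂ = 9.831 mol, ξ₁ = 114 mol.
Outlet amounts (n = n₀ + Σ ν·ξ):
  P: 407.4 − 2(114) − 1(9.831) = 169.5
  Q: 410.6 − 3(114) − 2(9.831) = 48.87
  V: 0 + 1(114) = 114
  U: 0 + 2(9.831) = 19.66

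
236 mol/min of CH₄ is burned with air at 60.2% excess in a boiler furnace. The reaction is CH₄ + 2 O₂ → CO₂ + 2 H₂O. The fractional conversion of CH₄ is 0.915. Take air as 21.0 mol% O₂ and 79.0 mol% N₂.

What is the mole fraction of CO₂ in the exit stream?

0.0563

Stoichiometric O₂ = 2 × 236 = 472 mol/min; O₂ fed = 472 × 1.602 = 756.1 mol/min.
N₂ fed = 756.1 × 79/21 = 2845 mol/min.
Fuel reacted = 0.915 × 236 → ξ = 215.9 mol/min.
Outlet (n = n₀ + ν ξ):
  CH₄: 236 − 1(215.9) = 20.06
  O₂: 756.1 − 2(215.9) = 324.3
  N₂: 2845 (inert)
  CO₂: 0 + 1(215.9) = 215.9
  H₂O: 0 + 2(215.9) = 431.9
Total out = 3837 mol/min; y_CO₂ = 215.9 / 3837 = 0.05628.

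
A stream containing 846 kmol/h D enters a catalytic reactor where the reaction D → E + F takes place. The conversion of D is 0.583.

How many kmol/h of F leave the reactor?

D reacted = 0.583 × 846 = 493.2 kmol/h; ν_D = −1, so ξ = 493.2/1 = 493.2 kmol/h.
Outlet amounts (n = n₀ + ν ξ):
  D: 846 − 1(493.2) = 352.8
  E: 0 + 1(493.2) = 493.2
  F: 0 + 1(493.2) = 493.2

493 kmol/h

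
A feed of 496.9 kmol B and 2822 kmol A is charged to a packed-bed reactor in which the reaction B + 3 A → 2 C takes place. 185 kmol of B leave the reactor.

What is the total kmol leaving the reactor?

For B: n = n₀ − 1ξ → 185 = 496.9 − 1ξ, giving ξ = 311.9 kmol.
Outlet amounts (n = n₀ + ν ξ):
  B: 496.9 − 1(311.9) = 185
  A: 2822 − 3(311.9) = 1886
  C: 0 + 2(311.9) = 623.8
Total out = 185 + 1886 + 623.8 = 2695 kmol.

2700 kmol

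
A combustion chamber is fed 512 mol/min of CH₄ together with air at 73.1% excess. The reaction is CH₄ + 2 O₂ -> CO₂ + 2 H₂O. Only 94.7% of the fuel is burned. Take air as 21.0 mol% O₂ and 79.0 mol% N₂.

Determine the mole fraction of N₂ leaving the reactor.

0.745

Stoichiometric O₂ = 2 × 512 = 1024 mol/min; O₂ fed = 1024 × 1.731 = 1773 mol/min.
N₂ fed = 1773 × 79/21 = 6668 mol/min.
Fuel reacted = 0.947 × 512 → ξ = 484.9 mol/min.
Outlet (n = n₀ + ν ξ):
  CH₄: 512 − 1(484.9) = 27.14
  O₂: 1773 − 2(484.9) = 802.8
  N₂: 6668 (inert)
  CO₂: 0 + 1(484.9) = 484.9
  H₂O: 0 + 2(484.9) = 969.7
Total out = 8953 mol/min; y_N₂ = 6668 / 8953 = 0.7448.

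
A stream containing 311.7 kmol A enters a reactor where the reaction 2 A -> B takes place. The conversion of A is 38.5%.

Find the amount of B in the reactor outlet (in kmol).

A reacted = 0.385 × 311.7 = 120 kmol; ν_A = −2, so ξ = 120/2 = 60 kmol.
Outlet amounts (n = n₀ + ν ξ):
  A: 311.7 − 2(60) = 191.7
  B: 0 + 1(60) = 60

60 kmol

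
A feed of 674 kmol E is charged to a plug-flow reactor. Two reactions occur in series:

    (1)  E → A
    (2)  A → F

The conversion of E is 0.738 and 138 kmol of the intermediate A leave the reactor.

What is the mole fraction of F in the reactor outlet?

0.533

Conversion of E: E consumed = 1ξ₁ = 0.738 × 674 → ξ₁ = 497.4 kmol.
A balance: n_A = 0 + 1ξ₁ − 1ξ₂ = 138 → ξ₂ = (1·497.4 − 138)/1 = 359.4 kmol.
Outlet amounts (n = n₀ + Σ ν·ξ):
  E: 674 − 1(497.4) = 176.6
  A: 0 + 1(497.4) − 1(359.4) = 138
  F: 0 + 1(359.4) = 359.4
Total out = 674 kmol; y_F = 359.4 / 674 = 0.5333.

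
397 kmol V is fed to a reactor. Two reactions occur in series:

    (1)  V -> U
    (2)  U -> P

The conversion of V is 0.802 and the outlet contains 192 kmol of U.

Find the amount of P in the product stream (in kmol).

Conversion of V: V consumed = 1ξ₁ = 0.802 × 397 → ξ₁ = 318.4 kmol.
U balance: n_U = 0 + 1ξ₁ − 1ξ₂ = 192 → ξ₂ = (1·318.4 − 192)/1 = 126.4 kmol.
Outlet amounts (n = n₀ + Σ ν·ξ):
  V: 397 − 1(318.4) = 78.61
  U: 0 + 1(318.4) − 1(126.4) = 192
  P: 0 + 1(126.4) = 126.4

126 kmol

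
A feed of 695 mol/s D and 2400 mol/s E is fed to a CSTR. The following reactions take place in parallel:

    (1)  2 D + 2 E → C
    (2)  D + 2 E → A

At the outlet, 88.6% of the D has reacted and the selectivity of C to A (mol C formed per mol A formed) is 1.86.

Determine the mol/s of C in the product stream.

243 mol/s

Conversion of D: D consumed = 0.886 × 695 = 615.8 mol/s = 2ξ₁ + 1ξ₂.
Selectivity: 1ξ₁ / (1ξ₂) = 1.86 → ξ₁ = 1.86 ξ₂.
Substitute: (2·1.86 + 1) ξ₂ = 615.8 → ξ₂ = 130.5 mol/s, ξ₁ = 242.7 mol/s.
Outlet amounts (n = n₀ + Σ ν·ξ):
  D: 695 − 2(242.7) − 1(130.5) = 79.23
  E: 2400 − 2(242.7) − 2(130.5) = 1654
  C: 0 + 1(242.7) = 242.7
  A: 0 + 1(130.5) = 130.5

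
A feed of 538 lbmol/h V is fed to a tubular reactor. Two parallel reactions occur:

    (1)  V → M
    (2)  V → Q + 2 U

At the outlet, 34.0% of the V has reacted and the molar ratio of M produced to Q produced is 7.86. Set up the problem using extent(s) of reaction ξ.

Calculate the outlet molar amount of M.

Conversion of V: V consumed = 0.34 × 538 = 182.9 lbmol/h = 1ξ₁ + 1ξ₂.
Selectivity: 1ξ₁ / (1ξ₂) = 7.86 → ξ₁ = 7.86 ξ₂.
Substitute: (1·7.86 + 1) ξ₂ = 182.9 → ξ₂ = 20.65 lbmol/h, ξ₁ = 162.3 lbmol/h.
Outlet amounts (n = n₀ + Σ ν·ξ):
  V: 538 − 1(162.3) − 1(20.65) = 355.1
  M: 0 + 1(162.3) = 162.3
  Q: 0 + 1(20.65) = 20.65
  U: 0 + 2(20.65) = 41.29

162 lbmol/h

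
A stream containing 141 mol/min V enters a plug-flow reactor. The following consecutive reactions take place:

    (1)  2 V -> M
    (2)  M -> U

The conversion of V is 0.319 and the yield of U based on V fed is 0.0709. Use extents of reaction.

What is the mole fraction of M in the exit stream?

0.105

Conversion of V: V consumed = 2ξ₁ = 0.319 × 141 → ξ₁ = 22.49 mol/min.
Yield of U: 1ξ₂ / 141 = 0.0709 → ξ₂ = 9.997 mol/min.
Outlet amounts (n = n₀ + Σ ν·ξ):
  V: 141 − 2(22.49) = 96.02
  M: 0 + 1(22.49) − 1(9.997) = 12.49
  U: 0 + 1(9.997) = 9.997
Total out = 118.5 mol/min; y_M = 12.49 / 118.5 = 0.1054.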